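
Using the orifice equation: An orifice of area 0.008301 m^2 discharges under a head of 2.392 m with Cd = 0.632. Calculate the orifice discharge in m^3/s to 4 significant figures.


Approach: apply the orifice equation, Q = Cd*A*sqrt(2*g*h).
Q = 0.632 * 0.008301 * sqrt(2*9.81*2.392) = 0.03594 m^3/s
Therefore the orifice discharge = 0.03594 m^3/s.


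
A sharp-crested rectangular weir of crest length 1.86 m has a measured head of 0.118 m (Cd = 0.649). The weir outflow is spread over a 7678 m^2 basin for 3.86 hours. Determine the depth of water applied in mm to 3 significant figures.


Approach: apply the rectangular weir equation with a volume-to-depth conversion, Q = (2/3)*Cd*L*sqrt(2g)*H^1.5; d = Q*t/A * 1000.
Step 1 — weir discharge:
  Q = (2/3)*0.649*1.86*sqrt(2*9.81)*0.118^1.5 = 0.14449 m^3/s
Step 2 — volume: V = 0.14449 * 3.86*3600 = 2007.8 m^3
Step 3 — depth: d = V/A * 1000 = 2007.8/7678 * 1000 = 262 mm
Therefore the depth of water applied = 262 mm.


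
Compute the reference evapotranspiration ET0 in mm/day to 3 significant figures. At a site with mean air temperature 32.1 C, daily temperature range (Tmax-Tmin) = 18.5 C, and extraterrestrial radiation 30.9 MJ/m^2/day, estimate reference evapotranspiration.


Approach: apply the Hargreaves-Samani method, ET0 = 0.0023*(Tmean+17.8)*sqrt(Tmax-Tmin)*0.408*Ra.
ET0 = 0.0023*(32.1+17.8)*sqrt(18.5)*0.408*30.9 = 6.22 mm/day
Therefore the reference evapotranspiration ET0 = 6.22 mm/day.


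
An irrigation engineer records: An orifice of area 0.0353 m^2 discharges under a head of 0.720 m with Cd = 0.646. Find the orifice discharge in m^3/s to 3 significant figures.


Approach: apply the orifice equation, Q = Cd*A*sqrt(2*g*h).
Q = 0.646 * 0.0353 * sqrt(2*9.81*0.720) = 0.0857 m^3/s
Therefore the orifice discharge = 0.0857 m^3/s.


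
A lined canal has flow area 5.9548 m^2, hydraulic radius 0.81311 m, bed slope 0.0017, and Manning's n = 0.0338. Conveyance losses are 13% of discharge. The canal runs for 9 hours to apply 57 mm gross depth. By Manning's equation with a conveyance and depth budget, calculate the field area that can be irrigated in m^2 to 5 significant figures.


Approach: apply Manning's equation with a conveyance and depth budget, Q = (1/n)*A*R^(2/3)*S^(1/2); Q_field = Q*(1-loss); Area = Q_field*t/(d/1000).
Step 1 — canal discharge (Manning's equation):
  Q = (1/0.0338) * 5.9548 * 0.81311^(2/3) * 0.0017^(1/2) = 6.328117 m^3/s
Step 2 — delivered flow: Q_field = 6.328117*(1 - 13/100) = 5.505461 m^3/s
Step 3 — volume delivered: V = 5.505461 * 9*3600 = 178377.0 m^3
Step 4 — area served: A = V / (depth/1000) = 178377.0 / 0.057 = 3129400 m^2
Therefore the field area that can be irrigated = 3129400 m^2.


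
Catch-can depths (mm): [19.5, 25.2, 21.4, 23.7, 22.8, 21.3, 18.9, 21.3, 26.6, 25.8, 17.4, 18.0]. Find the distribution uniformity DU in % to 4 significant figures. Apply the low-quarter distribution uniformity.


Approach: apply the low-quarter distribution uniformity, DU = (mean of lowest quarter of readings / overall mean)*100.
sorted lowest 3 of 12: [17.4, 18.0, 18.9] -> mean = 18.1000 mm
overall mean = 21.8250 mm
DU = (18.1000/21.8250)*100 = 82.93 %
Therefore the distribution uniformity DU = 82.93 %.


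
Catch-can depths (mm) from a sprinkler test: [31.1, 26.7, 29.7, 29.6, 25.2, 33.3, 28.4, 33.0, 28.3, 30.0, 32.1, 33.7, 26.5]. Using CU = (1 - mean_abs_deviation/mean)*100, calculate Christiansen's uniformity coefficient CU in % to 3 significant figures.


mean = 29.815 mm
mean |d_i - mean| = 2.2012 mm
CU = (1 - 2.2012/29.815)*100 = 92.6 %
Therefore Christiansen's uniformity coefficient CU = 92.6 %.


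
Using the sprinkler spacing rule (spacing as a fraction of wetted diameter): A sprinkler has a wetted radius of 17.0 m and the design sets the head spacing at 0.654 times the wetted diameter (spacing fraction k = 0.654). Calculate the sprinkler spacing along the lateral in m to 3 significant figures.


Approach: apply the sprinkler spacing rule (spacing as a fraction of wetted diameter), S = k*(2*R).
S = 0.654 * (2 * 17.0) = 22.2 m
Therefore the sprinkler spacing along the lateral = 22.2 m.


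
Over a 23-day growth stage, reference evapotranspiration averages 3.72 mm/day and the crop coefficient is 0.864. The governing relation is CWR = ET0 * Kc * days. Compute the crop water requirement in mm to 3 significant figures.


CWR = 3.72 * 0.864 * 23 = 73.9 mm
Therefore the crop water requirement = 73.9 mm.


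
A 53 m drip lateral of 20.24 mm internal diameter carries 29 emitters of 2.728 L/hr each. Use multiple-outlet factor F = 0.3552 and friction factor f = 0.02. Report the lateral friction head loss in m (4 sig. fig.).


Approach: apply Darcy-Weisbach with the multiple-outlet F-factor, Q = n*q/(3600*1000) m^3/s; v = Q/A; hf = F*f*(L/D)*(v^2/(2g)).
Q = 29*2.728/(3600*1000) = 2.19756e-05 m^3/s
A = pi*(20.24e-3/2)^2 = 3.21744e-04 m^2, so v = Q/A = 0.0683013 m/s
hf = 0.3552*0.02*(53/0.02024)*(0.0683013^2/(2*9.81)) = 0.004423 m
Therefore the lateral friction head loss = 0.004423 m.


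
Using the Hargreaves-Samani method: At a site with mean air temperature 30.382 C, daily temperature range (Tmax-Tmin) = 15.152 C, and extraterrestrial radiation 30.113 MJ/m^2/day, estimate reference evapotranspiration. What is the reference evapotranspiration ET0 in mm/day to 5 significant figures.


Approach: apply the Hargreaves-Samani method, ET0 = 0.0023*(Tmean+17.8)*sqrt(Tmax-Tmin)*0.408*Ra.
ET0 = 0.0023*(30.382+17.8)*sqrt(15.152)*0.408*30.113 = 5.2998 mm/day
Therefore the reference evapotranspiration ET0 = 5.2998 mm/day.


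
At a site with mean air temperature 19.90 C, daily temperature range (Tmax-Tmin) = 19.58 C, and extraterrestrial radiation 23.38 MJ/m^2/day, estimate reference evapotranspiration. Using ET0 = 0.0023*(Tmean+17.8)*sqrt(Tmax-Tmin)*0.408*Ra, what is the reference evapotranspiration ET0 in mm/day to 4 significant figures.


ET0 = 0.0023*(19.90+17.8)*sqrt(19.58)*0.408*23.38 = 3.660 mm/day
Therefore the reference evapotranspiration ET0 = 3.660 mm/day.


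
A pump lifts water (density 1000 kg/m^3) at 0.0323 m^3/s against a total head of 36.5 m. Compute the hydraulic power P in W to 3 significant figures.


Approach: apply the hydraulic power relation, P = rho*g*Q*H.
P = 1000 * 9.81 * 0.0323 * 36.5 = 11600 W
Therefore the hydraulic power P = 11600 W.


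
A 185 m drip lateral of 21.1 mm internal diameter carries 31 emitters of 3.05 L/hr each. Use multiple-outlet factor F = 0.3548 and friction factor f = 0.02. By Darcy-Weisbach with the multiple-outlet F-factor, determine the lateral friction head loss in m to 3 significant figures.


Approach: apply Darcy-Weisbach with the multiple-outlet F-factor, Q = n*q/(3600*1000) m^3/s; v = Q/A; hf = F*f*(L/D)*(v^2/(2g)).
Q = 31*3.05/(3600*1000) = 2.6264e-05 m^3/s
A = pi*(21.1e-3/2)^2 = 3.4967e-04 m^2, so v = Q/A = 0.075111 m/s
hf = 0.3548*0.02*(185/0.0211)*(0.075111^2/(2*9.81)) = 0.0179 m
Therefore the lateral friction head loss = 0.0179 m.


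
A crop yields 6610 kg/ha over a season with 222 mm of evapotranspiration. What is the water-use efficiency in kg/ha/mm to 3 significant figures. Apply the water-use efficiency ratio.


Approach: apply the water-use efficiency ratio, WUE = yield/ET.
WUE = 6610 / 222 = 29.8 kg/ha/mm
Therefore the water-use efficiency = 29.8 kg/ha/mm.


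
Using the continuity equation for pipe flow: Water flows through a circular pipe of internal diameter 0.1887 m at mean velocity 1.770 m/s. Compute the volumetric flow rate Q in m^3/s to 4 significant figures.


Approach: apply the continuity equation for pipe flow, Q = A * v with A = pi*(D/2)^2.
A = pi*(0.1887/2)^2 = 0.0279662 m^2
Q = 0.0279662 * 1.770 = 0.04950 m^3/s
Therefore the volumetric flow rate Q = 0.04950 m^3/s.


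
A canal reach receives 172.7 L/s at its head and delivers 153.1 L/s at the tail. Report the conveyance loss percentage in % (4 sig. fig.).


Approach: apply the conveyance loss ratio, loss% = ((Q_head - Q_tail)/Q_head)*100.
loss = ((172.7 - 153.1)/172.7)*100 = 11.35 %
Therefore the conveyance loss percentage = 11.35 %.


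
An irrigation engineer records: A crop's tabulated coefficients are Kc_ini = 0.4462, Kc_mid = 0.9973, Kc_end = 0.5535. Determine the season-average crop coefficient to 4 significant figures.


Approach: apply a simple seasonal average, Kc_avg = (Kc_ini + Kc_mid + Kc_end)/3.
Kc_avg = (0.4462 + 0.9973 + 0.5535)/3 = 0.6657
Therefore the season-average crop coefficient = 0.6657.


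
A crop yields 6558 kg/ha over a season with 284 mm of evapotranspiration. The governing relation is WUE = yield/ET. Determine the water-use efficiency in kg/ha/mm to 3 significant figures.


WUE = 6558 / 284 = 23.1 kg/ha/mm
Therefore the water-use efficiency = 23.1 kg/ha/mm.


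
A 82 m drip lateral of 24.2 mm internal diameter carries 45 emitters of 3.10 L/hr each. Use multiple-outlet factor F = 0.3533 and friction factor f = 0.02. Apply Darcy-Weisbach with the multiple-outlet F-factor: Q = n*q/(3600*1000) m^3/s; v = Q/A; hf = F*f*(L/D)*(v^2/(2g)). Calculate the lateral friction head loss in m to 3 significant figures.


Q = 45*3.10/(3600*1000) = 3.8750e-05 m^3/s
A = pi*(24.2e-3/2)^2 = 4.5996e-04 m^2, so v = Q/A = 0.084246 m/s
hf = 0.3533*0.02*(82/0.0242)*(0.084246^2/(2*9.81)) = 0.00866 m
Therefore the lateral friction head loss = 0.00866 m.


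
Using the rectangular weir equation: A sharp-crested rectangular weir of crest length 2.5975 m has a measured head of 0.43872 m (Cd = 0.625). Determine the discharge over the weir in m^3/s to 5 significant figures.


Approach: apply the rectangular weir equation, Q = (2/3)*Cd*L*sqrt(2g)*H^1.5.
Q = (2/3)*0.625*2.5975*sqrt(2*9.81)*0.43872^1.5 = 1.3931 m^3/s
Therefore the discharge over the weir = 1.3931 m^3/s.


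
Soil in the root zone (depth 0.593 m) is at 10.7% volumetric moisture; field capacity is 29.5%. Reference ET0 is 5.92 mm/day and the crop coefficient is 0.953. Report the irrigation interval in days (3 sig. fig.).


Approach: apply soil-water budget scheduling, SMD = (FC-theta)/100*depth*1000; ETc = ET0*Kc; interval = SMD/ETc.
Step 1 — soil moisture deficit:
  SMD = (29.5 - 10.7)/100 * 0.593 * 1000 = 111.48 mm
Step 2 — daily crop ET (ETc = ET0*Kc):
  ETc = 5.92 * 0.953 = 5.6418 mm/day
Step 3 — irrigation interval (SMD/ETc):
  interval = 111.48 / 5.6418 = 19.8 days
Therefore the irrigation interval = 19.8 days.


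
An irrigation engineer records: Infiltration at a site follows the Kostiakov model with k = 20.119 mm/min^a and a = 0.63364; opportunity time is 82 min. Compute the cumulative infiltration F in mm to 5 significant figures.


Approach: apply the Kostiakov infiltration equation, F = k*t^a.
F = 20.119 * 82^0.63364 = 328.30 mm
Therefore the cumulative infiltration F = 328.30 mm.


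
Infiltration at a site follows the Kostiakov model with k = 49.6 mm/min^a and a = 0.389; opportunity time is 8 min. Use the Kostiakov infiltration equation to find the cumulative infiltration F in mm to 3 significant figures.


Approach: apply the Kostiakov infiltration equation, F = k*t^a.
F = 49.6 * 8^0.389 = 111 mm
Therefore the cumulative infiltration F = 111 mm.


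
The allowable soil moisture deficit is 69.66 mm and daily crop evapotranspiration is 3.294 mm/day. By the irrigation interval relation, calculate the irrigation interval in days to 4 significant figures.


Approach: apply the irrigation interval relation, interval = SMD / ETc.
interval = 69.66 / 3.294 = 21.15 days
Therefore the irrigation interval = 21.15 days.


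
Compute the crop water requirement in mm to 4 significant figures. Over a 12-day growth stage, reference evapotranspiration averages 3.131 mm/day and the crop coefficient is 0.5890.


Approach: apply the crop water requirement relation, CWR = ET0 * Kc * days.
CWR = 3.131 * 0.5890 * 12 = 22.13 mm
Therefore the crop water requirement = 22.13 mm.


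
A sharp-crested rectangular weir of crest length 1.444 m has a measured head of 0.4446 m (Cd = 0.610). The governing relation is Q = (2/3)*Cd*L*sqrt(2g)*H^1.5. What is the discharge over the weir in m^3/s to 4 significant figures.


Q = (2/3)*0.610*1.444*sqrt(2*9.81)*0.4446^1.5 = 0.7711 m^3/s
Therefore the discharge over the weir = 0.7711 m^3/s.


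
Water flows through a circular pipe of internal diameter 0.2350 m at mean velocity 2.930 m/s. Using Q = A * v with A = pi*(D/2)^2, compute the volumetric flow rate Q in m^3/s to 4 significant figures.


A = pi*(0.2350/2)^2 = 0.0433736 m^2
Q = 0.0433736 * 2.930 = 0.1271 m^3/s
Therefore the volumetric flow rate Q = 0.1271 m^3/s.


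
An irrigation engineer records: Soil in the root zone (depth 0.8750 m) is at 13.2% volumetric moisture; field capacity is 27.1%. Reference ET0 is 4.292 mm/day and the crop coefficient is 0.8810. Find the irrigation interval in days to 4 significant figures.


Approach: apply soil-water budget scheduling, SMD = (FC-theta)/100*depth*1000; ETc = ET0*Kc; interval = SMD/ETc.
Step 1 — soil moisture deficit:
  SMD = (27.1 - 13.2)/100 * 0.8750 * 1000 = 121.625 mm
Step 2 — daily crop ET (ETc = ET0*Kc):
  ETc = 4.292 * 0.8810 = 3.78125 mm/day
Step 3 — irrigation interval (SMD/ETc):
  interval = 121.625 / 3.78125 = 32.17 days
Therefore the irrigation interval = 32.17 days.


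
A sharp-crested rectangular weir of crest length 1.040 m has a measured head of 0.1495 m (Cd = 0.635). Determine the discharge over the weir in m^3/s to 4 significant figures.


Approach: apply the rectangular weir equation, Q = (2/3)*Cd*L*sqrt(2g)*H^1.5.
Q = (2/3)*0.635*1.040*sqrt(2*9.81)*0.1495^1.5 = 0.1127 m^3/s
Therefore the discharge over the weir = 0.1127 m^3/s.


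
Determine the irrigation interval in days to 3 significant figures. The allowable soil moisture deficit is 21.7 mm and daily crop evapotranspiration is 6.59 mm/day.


Approach: apply the irrigation interval relation, interval = SMD / ETc.
interval = 21.7 / 6.59 = 3.29 days
Therefore the irrigation interval = 3.29 days.


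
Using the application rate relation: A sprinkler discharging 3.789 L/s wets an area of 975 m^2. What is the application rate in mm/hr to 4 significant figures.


Approach: apply the application rate relation, rate = (Q/A)*3600.
rate = (3.789 / 975) * 3600 = 13.99 mm/hr
Therefore the application rate = 13.99 mm/hr.


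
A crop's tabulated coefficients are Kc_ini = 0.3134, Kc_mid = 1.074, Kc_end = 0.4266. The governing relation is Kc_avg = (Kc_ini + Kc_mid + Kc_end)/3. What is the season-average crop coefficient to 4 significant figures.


Kc_avg = (0.3134 + 1.074 + 0.4266)/3 = 0.6047
Therefore the season-average crop coefficient = 0.6047.


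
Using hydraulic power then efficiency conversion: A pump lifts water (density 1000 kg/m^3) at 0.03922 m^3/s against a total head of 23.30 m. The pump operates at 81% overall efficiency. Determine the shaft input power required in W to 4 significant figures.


Approach: apply hydraulic power then efficiency conversion, P = rho*g*Q*H; P_in = P/eta.
Step 1 — hydraulic power (P = rho*g*Q*H):
  P = 1000 * 9.81 * 0.03922 * 23.30 = 8964.63 W
Step 2 — input power: P_in = P/eta = 8964.63 / 0.81 = 11070 W
Therefore the shaft input power required = 11070 W.


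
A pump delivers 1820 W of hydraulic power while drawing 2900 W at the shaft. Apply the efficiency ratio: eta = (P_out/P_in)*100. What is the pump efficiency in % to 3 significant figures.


eta = (1820 / 2900) * 100 = 62.8 %
Therefore the pump efficiency = 62.8 %.


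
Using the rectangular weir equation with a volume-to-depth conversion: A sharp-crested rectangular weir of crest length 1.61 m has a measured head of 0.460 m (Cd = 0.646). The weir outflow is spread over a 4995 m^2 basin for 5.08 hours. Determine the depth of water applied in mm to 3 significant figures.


Approach: apply the rectangular weir equation with a volume-to-depth conversion, Q = (2/3)*Cd*L*sqrt(2g)*H^1.5; d = Q*t/A * 1000.
Step 1 — weir discharge:
  Q = (2/3)*0.646*1.61*sqrt(2*9.81)*0.460^1.5 = 0.95819 m^3/s
Step 2 — volume: V = 0.95819 * 5.08*3600 = 17523 m^3
Step 3 — depth: d = V/A * 1000 = 17523/4995 * 1000 = 3510 mm
Therefore the depth of water applied = 3510 mm.


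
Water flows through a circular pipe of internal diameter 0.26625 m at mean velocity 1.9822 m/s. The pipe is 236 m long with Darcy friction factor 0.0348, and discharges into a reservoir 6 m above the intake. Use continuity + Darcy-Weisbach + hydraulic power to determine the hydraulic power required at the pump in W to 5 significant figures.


Approach: apply continuity + Darcy-Weisbach + hydraulic power, Q = A*v; hf = f*(L/D)*(v^2/(2g)); H = static + hf; P = rho*g*Q*H.
Step 1 — flow rate (continuity, Q = A*v):
  A = pi*(0.26625/2)^2 = 0.05567614 m^2
  Q = 0.05567614 * 1.9822 = 0.1103612 m^3/s
Step 2 — friction head loss (Darcy-Weisbach):
  hf = 0.0348 * (236/0.26625) * (1.9822^2 / (2*9.81))
  hf = 6.177284 m
Step 3 — total head: H = 6 + 6.177284 = 12.17728 m
Step 4 — hydraulic power (P = rho*g*Q*H):
  P = 1000 * 9.81 * 0.1103612 * 12.17728 = 13184 W
Therefore the hydraulic power required at the pump = 13184 W.


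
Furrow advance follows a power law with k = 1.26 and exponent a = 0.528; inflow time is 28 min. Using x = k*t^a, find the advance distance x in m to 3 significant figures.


x = 1.26 * 28^0.528 = 7.32 m
Therefore the advance distance x = 7.32 m.


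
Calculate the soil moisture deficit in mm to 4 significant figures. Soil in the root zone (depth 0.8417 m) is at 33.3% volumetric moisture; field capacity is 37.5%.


Approach: apply the soil moisture deficit relation, SMD = (FC - theta)/100 * depth * 1000.
SMD = (37.5 - 33.3)/100 * 0.8417 * 1000 = 35.35 mm
Therefore the soil moisture deficit = 35.35 mm.


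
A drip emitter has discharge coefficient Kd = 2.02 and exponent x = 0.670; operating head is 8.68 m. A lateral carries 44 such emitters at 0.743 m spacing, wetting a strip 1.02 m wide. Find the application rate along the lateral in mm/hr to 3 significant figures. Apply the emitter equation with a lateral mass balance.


Approach: apply the emitter equation with a lateral mass balance, q = Kd*h^x; Q = n*q; rate = Q/(n*spacing*width).
Step 1 — single emitter flow (q = Kd*h^x):
  q = 2.02 * 8.68^0.670 = 8.5933 L/hr
Step 2 — total lateral flow: Q = 44 * 8.5933 = 378.10 L/hr
Step 3 — wetted area: A = 44 * 0.743 * 1.02 = 33.346 m^2
Step 4 — application rate: Q/A = 378.10/33.346 = 11.3 mm/hr
Therefore the application rate along the lateral = 11.3 mm/hr.


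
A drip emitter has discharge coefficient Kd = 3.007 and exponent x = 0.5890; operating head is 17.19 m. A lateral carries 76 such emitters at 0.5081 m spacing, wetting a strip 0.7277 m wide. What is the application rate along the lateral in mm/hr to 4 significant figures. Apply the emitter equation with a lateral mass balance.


Approach: apply the emitter equation with a lateral mass balance, q = Kd*h^x; Q = n*q; rate = Q/(n*spacing*width).
Step 1 — single emitter flow (q = Kd*h^x):
  q = 3.007 * 17.19^0.5890 = 16.0587 L/hr
Step 2 — total lateral flow: Q = 76 * 16.0587 = 1220.46 L/hr
Step 3 — wetted area: A = 76 * 0.5081 * 0.7277 = 28.1006 m^2
Step 4 — application rate: Q/A = 1220.46/28.1006 = 43.43 mm/hr
Therefore the application rate along the lateral = 43.43 mm/hr.


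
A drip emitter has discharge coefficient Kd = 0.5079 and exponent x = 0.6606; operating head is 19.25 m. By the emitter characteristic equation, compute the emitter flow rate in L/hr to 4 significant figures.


Approach: apply the emitter characteristic equation, q = Kd * h^x.
q = 0.5079 * 19.25^0.6606 = 3.583 L/hr
Therefore the emitter flow rate = 3.583 L/hr.


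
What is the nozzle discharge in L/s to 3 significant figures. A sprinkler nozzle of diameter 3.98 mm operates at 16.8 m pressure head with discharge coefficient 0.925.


Approach: apply the orifice equation, Q = Cd*A*sqrt(2*g*h), A = pi*(d/2)^2.
A = pi*(3.98e-3/2)^2 = 1.2441e-05 m^2
Q = 0.925 * 1.2441e-05 * sqrt(2*9.81*16.8) * 1000 = 0.209 L/s
Therefore the nozzle discharge = 0.209 L/s.


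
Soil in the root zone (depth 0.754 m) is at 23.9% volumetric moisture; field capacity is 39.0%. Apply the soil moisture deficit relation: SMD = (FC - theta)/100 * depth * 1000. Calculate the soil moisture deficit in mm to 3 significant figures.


SMD = (39.0 - 23.9)/100 * 0.754 * 1000 = 114 mm
Therefore the soil moisture deficit = 114 mm.


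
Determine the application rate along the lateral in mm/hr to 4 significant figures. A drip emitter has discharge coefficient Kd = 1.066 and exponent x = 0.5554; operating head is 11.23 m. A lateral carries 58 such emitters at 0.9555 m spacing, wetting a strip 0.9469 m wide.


Approach: apply the emitter equation with a lateral mass balance, q = Kd*h^x; Q = n*q; rate = Q/(n*spacing*width).
Step 1 — single emitter flow (q = Kd*h^x):
  q = 1.066 * 11.23^0.5554 = 4.08449 L/hr
Step 2 — total lateral flow: Q = 58 * 4.08449 = 236.901 L/hr
Step 3 — wetted area: A = 58 * 0.9555 * 0.9469 = 52.4763 m^2
Step 4 — application rate: Q/A = 236.901/52.4763 = 4.514 mm/hr
Therefore the application rate along the lateral = 4.514 mm/hr.


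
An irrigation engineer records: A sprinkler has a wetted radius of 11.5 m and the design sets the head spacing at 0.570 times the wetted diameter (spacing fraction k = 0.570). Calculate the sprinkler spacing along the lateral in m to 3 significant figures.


Approach: apply the sprinkler spacing rule (spacing as a fraction of wetted diameter), S = k*(2*R).
S = 0.570 * (2 * 11.5) = 13.1 m
Therefore the sprinkler spacing along the lateral = 13.1 m.


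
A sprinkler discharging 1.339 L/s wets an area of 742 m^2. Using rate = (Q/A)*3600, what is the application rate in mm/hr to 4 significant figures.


rate = (1.339 / 742) * 3600 = 6.496 mm/hr
Therefore the application rate = 6.496 mm/hr.


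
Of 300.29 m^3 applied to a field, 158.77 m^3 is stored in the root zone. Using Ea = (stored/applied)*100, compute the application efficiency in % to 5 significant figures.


Ea = (158.77/300.29)*100 = 52.872 %
Therefore the application efficiency = 52.872 %.


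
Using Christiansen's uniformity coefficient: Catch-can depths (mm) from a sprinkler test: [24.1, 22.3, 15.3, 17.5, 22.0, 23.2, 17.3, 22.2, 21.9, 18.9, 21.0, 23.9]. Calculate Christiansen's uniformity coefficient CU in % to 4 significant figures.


Approach: apply Christiansen's uniformity coefficient, CU = (1 - mean_abs_deviation/mean)*100.
mean = 20.8000 mm
mean |d_i - mean| = 2.36667 mm
CU = (1 - 2.36667/20.8000)*100 = 88.62 %
Therefore Christiansen's uniformity coefficient CU = 88.62 %.


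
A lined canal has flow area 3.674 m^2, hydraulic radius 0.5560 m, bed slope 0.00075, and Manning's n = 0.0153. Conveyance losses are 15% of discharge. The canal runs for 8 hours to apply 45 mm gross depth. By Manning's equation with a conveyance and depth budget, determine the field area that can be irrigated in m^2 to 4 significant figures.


Approach: apply Manning's equation with a conveyance and depth budget, Q = (1/n)*A*R^(2/3)*S^(1/2); Q_field = Q*(1-loss); Area = Q_field*t/(d/1000).
Step 1 — canal discharge (Manning's equation):
  Q = (1/0.0153) * 3.674 * 0.5560^(2/3) * 0.00075^(1/2) = 4.44660 m^3/s
Step 2 — delivered flow: Q_field = 4.44660*(1 - 15/100) = 3.77961 m^3/s
Step 3 — volume delivered: V = 3.77961 * 8*3600 = 108853 m^3
Step 4 — area served: A = V / (depth/1000) = 108853 / 0.045 = 2419000 m^2
Therefore the field area that can be irrigated = 2419000 m^2.


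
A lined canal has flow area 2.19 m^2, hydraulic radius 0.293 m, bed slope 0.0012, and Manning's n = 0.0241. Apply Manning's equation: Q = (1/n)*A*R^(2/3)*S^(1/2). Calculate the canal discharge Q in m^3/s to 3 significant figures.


Q = (1/0.0241) * 2.19 * 0.293^(2/3) * 0.0012^(1/2) = 1.39 m^3/s
Therefore the canal discharge Q = 1.39 m^3/s.


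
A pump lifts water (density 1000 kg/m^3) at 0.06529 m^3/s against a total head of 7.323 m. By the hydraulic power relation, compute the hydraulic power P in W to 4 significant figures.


Approach: apply the hydraulic power relation, P = rho*g*Q*H.
P = 1000 * 9.81 * 0.06529 * 7.323 = 4690 W
Therefore the hydraulic power P = 4690 W.


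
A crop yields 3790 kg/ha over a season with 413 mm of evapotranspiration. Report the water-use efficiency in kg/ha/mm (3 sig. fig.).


Approach: apply the water-use efficiency ratio, WUE = yield/ET.
WUE = 3790 / 413 = 9.18 kg/ha/mm
Therefore the water-use efficiency = 9.18 kg/ha/mm.


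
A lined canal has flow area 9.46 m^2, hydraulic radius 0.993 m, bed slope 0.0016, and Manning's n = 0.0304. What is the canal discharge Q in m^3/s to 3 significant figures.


Approach: apply Manning's equation, Q = (1/n)*A*R^(2/3)*S^(1/2).
Q = (1/0.0304) * 9.46 * 0.993^(2/3) * 0.0016^(1/2) = 12.4 m^3/s
Therefore the canal discharge Q = 12.4 m^3/s.


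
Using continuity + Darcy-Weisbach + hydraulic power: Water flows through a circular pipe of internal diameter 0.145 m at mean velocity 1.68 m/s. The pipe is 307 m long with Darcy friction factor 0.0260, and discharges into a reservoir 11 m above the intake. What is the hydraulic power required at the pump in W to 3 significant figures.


Approach: apply continuity + Darcy-Weisbach + hydraulic power, Q = A*v; hf = f*(L/D)*(v^2/(2g)); H = static + hf; P = rho*g*Q*H.
Step 1 — flow rate (continuity, Q = A*v):
  A = pi*(0.145/2)^2 = 0.016513 m^2
  Q = 0.016513 * 1.68 = 0.027742 m^3/s
Step 2 — friction head loss (Darcy-Weisbach):
  hf = 0.0260 * (307/0.145) * (1.68^2 / (2*9.81))
  hf = 7.9189 m
Step 3 — total head: H = 11 + 7.9189 = 18.919 m
Step 4 — hydraulic power (P = rho*g*Q*H):
  P = 1000 * 9.81 * 0.027742 * 18.919 = 5150 W
Therefore the hydraulic power required at the pump = 5150 W.


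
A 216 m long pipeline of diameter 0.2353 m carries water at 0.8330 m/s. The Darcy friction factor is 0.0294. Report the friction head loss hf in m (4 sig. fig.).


Approach: apply the Darcy-Weisbach equation, hf = f*(L/D)*(v^2/(2g)).
hf = 0.0294 * (216/0.2353) * (0.8330^2 / (2*9.81))
hf = 0.9545 m
Therefore the friction head loss hf = 0.9545 m.


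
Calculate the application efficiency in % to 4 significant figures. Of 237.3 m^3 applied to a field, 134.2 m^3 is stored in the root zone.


Approach: apply the application efficiency ratio, Ea = (stored/applied)*100.
Ea = (134.2/237.3)*100 = 56.55 %
Therefore the application efficiency = 56.55 %.


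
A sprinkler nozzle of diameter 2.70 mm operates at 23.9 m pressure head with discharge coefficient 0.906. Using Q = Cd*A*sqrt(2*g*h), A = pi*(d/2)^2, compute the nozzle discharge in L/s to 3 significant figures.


A = pi*(2.70e-3/2)^2 = 5.7256e-06 m^2
Q = 0.906 * 5.7256e-06 * sqrt(2*9.81*23.9) * 1000 = 0.112 L/s
Therefore the nozzle discharge = 0.112 L/s.


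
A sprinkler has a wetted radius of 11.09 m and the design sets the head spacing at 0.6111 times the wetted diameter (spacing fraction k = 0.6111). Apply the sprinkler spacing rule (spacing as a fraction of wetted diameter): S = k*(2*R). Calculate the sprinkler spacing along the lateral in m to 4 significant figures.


S = 0.6111 * (2 * 11.09) = 13.55 m
Therefore the sprinkler spacing along the lateral = 13.55 m.


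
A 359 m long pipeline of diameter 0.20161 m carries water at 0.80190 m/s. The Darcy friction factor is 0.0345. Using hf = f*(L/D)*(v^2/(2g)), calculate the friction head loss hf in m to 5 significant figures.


hf = 0.0345 * (359/0.20161) * (0.80190^2 / (2*9.81))
hf = 2.0135 m
Therefore the friction head loss hf = 2.0135 m.


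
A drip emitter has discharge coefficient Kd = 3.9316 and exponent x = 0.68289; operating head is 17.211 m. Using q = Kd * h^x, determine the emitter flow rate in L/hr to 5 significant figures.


q = 3.9316 * 17.211^0.68289 = 27.447 L/hr
Therefore the emitter flow rate = 27.447 L/hr.


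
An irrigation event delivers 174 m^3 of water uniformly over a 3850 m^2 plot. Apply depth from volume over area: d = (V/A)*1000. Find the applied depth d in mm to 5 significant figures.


d = (174 / 3850) * 1000 = 45.195 mm
Therefore the applied depth d = 45.195 mm.


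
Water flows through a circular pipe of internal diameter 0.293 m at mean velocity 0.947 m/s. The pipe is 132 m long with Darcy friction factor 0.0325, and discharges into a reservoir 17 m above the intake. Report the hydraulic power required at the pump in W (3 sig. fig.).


Approach: apply continuity + Darcy-Weisbach + hydraulic power, Q = A*v; hf = f*(L/D)*(v^2/(2g)); H = static + hf; P = rho*g*Q*H.
Step 1 — flow rate (continuity, Q = A*v):
  A = pi*(0.293/2)^2 = 0.067426 m^2
  Q = 0.067426 * 0.947 = 0.063852 m^3/s
Step 2 — friction head loss (Darcy-Weisbach):
  hf = 0.0325 * (132/0.293) * (0.947^2 / (2*9.81))
  hf = 0.66925 m
Step 3 — total head: H = 17 + 0.66925 = 17.669 m
Step 4 — hydraulic power (P = rho*g*Q*H):
  P = 1000 * 9.81 * 0.063852 * 17.669 = 11100 W
Therefore the hydraulic power required at the pump = 11100 W.


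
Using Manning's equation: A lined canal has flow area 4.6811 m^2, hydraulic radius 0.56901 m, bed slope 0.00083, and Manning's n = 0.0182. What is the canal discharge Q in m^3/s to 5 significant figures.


Approach: apply Manning's equation, Q = (1/n)*A*R^(2/3)*S^(1/2).
Q = (1/0.0182) * 4.6811 * 0.56901^(2/3) * 0.00083^(1/2) = 5.0882 m^3/s
Therefore the canal discharge Q = 5.0882 m^3/s.


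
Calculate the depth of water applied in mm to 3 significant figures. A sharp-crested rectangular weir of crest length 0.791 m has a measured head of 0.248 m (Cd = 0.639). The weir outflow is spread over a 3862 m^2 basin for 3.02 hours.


Approach: apply the rectangular weir equation with a volume-to-depth conversion, Q = (2/3)*Cd*L*sqrt(2g)*H^1.5; d = Q*t/A * 1000.
Step 1 — weir discharge:
  Q = (2/3)*0.639*0.791*sqrt(2*9.81)*0.248^1.5 = 0.18434 m^3/s
Step 2 — volume: V = 0.18434 * 3.02*3600 = 2004.1 m^3
Step 3 — depth: d = V/A * 1000 = 2004.1/3862 * 1000 = 519 mm
Therefore the depth of water applied = 519 mm.


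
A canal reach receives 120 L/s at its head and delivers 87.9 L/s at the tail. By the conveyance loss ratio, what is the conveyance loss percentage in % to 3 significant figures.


Approach: apply the conveyance loss ratio, loss% = ((Q_head - Q_tail)/Q_head)*100.
loss = ((120 - 87.9)/120)*100 = 26.7 %
Therefore the conveyance loss percentage = 26.7 %.


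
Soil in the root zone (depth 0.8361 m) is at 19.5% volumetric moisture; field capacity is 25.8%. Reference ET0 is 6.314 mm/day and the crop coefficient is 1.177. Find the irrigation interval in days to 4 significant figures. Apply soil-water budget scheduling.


Approach: apply soil-water budget scheduling, SMD = (FC-theta)/100*depth*1000; ETc = ET0*Kc; interval = SMD/ETc.
Step 1 — soil moisture deficit:
  SMD = (25.8 - 19.5)/100 * 0.8361 * 1000 = 52.6743 mm
Step 2 — daily crop ET (ETc = ET0*Kc):
  ETc = 6.314 * 1.177 = 7.43158 mm/day
Step 3 — irrigation interval (SMD/ETc):
  interval = 52.6743 / 7.43158 = 7.088 days
Therefore the irrigation interval = 7.088 days.


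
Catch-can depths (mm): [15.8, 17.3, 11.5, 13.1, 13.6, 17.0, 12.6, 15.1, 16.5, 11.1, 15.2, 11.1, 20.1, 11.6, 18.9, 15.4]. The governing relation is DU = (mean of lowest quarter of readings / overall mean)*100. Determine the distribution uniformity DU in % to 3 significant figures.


sorted lowest 4 of 16: [11.1, 11.1, 11.5, 11.6] -> mean = 11.325 mm
overall mean = 14.744 mm
DU = (11.325/14.744)*100 = 76.8 %
Therefore the distribution uniformity DU = 76.8 %.


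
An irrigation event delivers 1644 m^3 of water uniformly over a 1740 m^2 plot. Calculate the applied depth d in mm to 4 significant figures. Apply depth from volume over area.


Approach: apply depth from volume over area, d = (V/A)*1000.
d = (1644 / 1740) * 1000 = 944.8 mm
Therefore the applied depth d = 944.8 mm.


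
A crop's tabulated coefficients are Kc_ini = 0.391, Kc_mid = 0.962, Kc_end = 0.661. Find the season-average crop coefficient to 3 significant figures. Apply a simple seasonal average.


Approach: apply a simple seasonal average, Kc_avg = (Kc_ini + Kc_mid + Kc_end)/3.
Kc_avg = (0.391 + 0.962 + 0.661)/3 = 0.671
Therefore the season-average crop coefficient = 0.671.


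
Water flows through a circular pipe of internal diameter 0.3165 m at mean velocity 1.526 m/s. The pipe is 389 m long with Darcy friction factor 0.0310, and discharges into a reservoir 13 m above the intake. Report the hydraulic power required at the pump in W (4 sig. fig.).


Approach: apply continuity + Darcy-Weisbach + hydraulic power, Q = A*v; hf = f*(L/D)*(v^2/(2g)); H = static + hf; P = rho*g*Q*H.
Step 1 — flow rate (continuity, Q = A*v):
  A = pi*(0.3165/2)^2 = 0.0786751 m^2
  Q = 0.0786751 * 1.526 = 0.120058 m^3/s
Step 2 — friction head loss (Darcy-Weisbach):
  hf = 0.0310 * (389/0.3165) * (1.526^2 / (2*9.81))
  hf = 4.52218 m
Step 3 — total head: H = 13 + 4.52218 = 17.5222 m
Step 4 — hydraulic power (P = rho*g*Q*H):
  P = 1000 * 9.81 * 0.120058 * 17.5222 = 20640 W
Therefore the hydraulic power required at the pump = 20640 W.


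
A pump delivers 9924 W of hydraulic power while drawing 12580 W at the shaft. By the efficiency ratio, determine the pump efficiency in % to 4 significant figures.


Approach: apply the efficiency ratio, eta = (P_out/P_in)*100.
eta = (9924 / 12580) * 100 = 78.89 %
Therefore the pump efficiency = 78.89 %.


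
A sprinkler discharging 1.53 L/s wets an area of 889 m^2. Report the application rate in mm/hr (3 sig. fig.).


Approach: apply the application rate relation, rate = (Q/A)*3600.
rate = (1.53 / 889) * 3600 = 6.20 mm/hr
Therefore the application rate = 6.20 mm/hr.


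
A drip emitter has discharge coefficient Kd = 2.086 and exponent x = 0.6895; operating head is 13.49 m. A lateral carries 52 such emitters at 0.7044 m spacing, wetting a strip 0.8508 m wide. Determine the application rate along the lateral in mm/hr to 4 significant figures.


Approach: apply the emitter equation with a lateral mass balance, q = Kd*h^x; Q = n*q; rate = Q/(n*spacing*width).
Step 1 — single emitter flow (q = Kd*h^x):
  q = 2.086 * 13.49^0.6895 = 12.5446 L/hr
Step 2 — total lateral flow: Q = 52 * 12.5446 = 652.320 L/hr
Step 3 — wetted area: A = 52 * 0.7044 * 0.8508 = 31.1638 m^2
Step 4 — application rate: Q/A = 652.320/31.1638 = 20.93 mm/hr
Therefore the application rate along the lateral = 20.93 mm/hr.


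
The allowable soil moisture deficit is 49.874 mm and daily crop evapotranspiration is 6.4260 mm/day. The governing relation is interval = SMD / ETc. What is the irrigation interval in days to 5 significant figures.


interval = 49.874 / 6.4260 = 7.7613 days
Therefore the irrigation interval = 7.7613 days.


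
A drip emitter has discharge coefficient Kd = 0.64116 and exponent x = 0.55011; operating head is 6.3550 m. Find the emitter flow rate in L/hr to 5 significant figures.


Approach: apply the emitter characteristic equation, q = Kd * h^x.
q = 0.64116 * 6.3550^0.55011 = 1.7732 L/hr
Therefore the emitter flow rate = 1.7732 L/hr.


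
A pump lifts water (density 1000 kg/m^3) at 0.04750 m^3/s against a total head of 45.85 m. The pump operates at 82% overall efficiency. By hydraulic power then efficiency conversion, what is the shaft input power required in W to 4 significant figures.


Approach: apply hydraulic power then efficiency conversion, P = rho*g*Q*H; P_in = P/eta.
Step 1 — hydraulic power (P = rho*g*Q*H):
  P = 1000 * 9.81 * 0.04750 * 45.85 = 21365.0 W
Step 2 — input power: P_in = P/eta = 21365.0 / 0.82 = 26050 W
Therefore the shaft input power required = 26050 W.


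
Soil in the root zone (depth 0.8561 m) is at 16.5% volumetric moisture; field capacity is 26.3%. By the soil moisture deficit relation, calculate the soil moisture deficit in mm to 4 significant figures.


Approach: apply the soil moisture deficit relation, SMD = (FC - theta)/100 * depth * 1000.
SMD = (26.3 - 16.5)/100 * 0.8561 * 1000 = 83.90 mm
Therefore the soil moisture deficit = 83.90 mm.


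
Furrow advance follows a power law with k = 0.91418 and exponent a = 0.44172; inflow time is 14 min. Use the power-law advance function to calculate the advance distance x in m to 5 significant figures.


Approach: apply the power-law advance function, x = k*t^a.
x = 0.91418 * 14^0.44172 = 2.9329 m
Therefore the advance distance x = 2.9329 m.


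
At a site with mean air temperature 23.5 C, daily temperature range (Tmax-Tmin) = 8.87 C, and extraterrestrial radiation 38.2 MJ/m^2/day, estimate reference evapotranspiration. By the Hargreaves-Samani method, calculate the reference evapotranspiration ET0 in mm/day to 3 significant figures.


Approach: apply the Hargreaves-Samani method, ET0 = 0.0023*(Tmean+17.8)*sqrt(Tmax-Tmin)*0.408*Ra.
ET0 = 0.0023*(23.5+17.8)*sqrt(8.87)*0.408*38.2 = 4.41 mm/day
Therefore the reference evapotranspiration ET0 = 4.41 mm/day.


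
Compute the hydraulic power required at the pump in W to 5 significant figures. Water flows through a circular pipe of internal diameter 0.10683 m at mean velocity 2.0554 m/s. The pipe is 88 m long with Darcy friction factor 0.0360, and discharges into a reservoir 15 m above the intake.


Approach: apply continuity + Darcy-Weisbach + hydraulic power, Q = A*v; hf = f*(L/D)*(v^2/(2g)); H = static + hf; P = rho*g*Q*H.
Step 1 — flow rate (continuity, Q = A*v):
  A = pi*(0.10683/2)^2 = 0.008963473 m^2
  Q = 0.008963473 * 2.0554 = 0.01842352 m^3/s
Step 2 — friction head loss (Darcy-Weisbach):
  hf = 0.0360 * (88/0.10683) * (2.0554^2 / (2*9.81))
  hf = 6.385364 m
Step 3 — total head: H = 15 + 6.385364 = 21.38536 m
Step 4 — hydraulic power (P = rho*g*Q*H):
  P = 1000 * 9.81 * 0.01842352 * 21.38536 = 3865.1 W
Therefore the hydraulic power required at the pump = 3865.1 W.


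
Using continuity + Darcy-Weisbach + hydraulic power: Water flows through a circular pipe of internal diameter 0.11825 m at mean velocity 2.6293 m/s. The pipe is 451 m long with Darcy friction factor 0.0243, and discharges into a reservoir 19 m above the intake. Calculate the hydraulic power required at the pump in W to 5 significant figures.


Approach: apply continuity + Darcy-Weisbach + hydraulic power, Q = A*v; hf = f*(L/D)*(v^2/(2g)); H = static + hf; P = rho*g*Q*H.
Step 1 — flow rate (continuity, Q = A*v):
  A = pi*(0.11825/2)^2 = 0.01098227 m^2
  Q = 0.01098227 * 2.6293 = 0.02887569 m^3/s
Step 2 — friction head loss (Darcy-Weisbach):
  hf = 0.0243 * (451/0.11825) * (2.6293^2 / (2*9.81))
  hf = 32.65600 m
Step 3 — total head: H = 19 + 32.65600 = 51.65600 m
Step 4 — hydraulic power (P = rho*g*Q*H):
  P = 1000 * 9.81 * 0.02887569 * 51.65600 = 14633 W
Therefore the hydraulic power required at the pump = 14633 W.


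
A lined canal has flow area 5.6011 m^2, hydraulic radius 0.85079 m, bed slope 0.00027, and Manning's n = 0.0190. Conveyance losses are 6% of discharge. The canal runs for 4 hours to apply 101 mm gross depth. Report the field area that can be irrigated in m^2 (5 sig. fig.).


Approach: apply Manning's equation with a conveyance and depth budget, Q = (1/n)*A*R^(2/3)*S^(1/2); Q_field = Q*(1-loss); Area = Q_field*t/(d/1000).
Step 1 — canal discharge (Manning's equation):
  Q = (1/0.0190) * 5.6011 * 0.85079^(2/3) * 0.00027^(1/2) = 4.349272 m^3/s
Step 2 — delivered flow: Q_field = 4.349272*(1 - 6/100) = 4.088315 m^3/s
Step 3 — volume delivered: V = 4.088315 * 4*3600 = 58871.74 m^3
Step 4 — area served: A = V / (depth/1000) = 58871.74 / 0.101 = 582890 m^2
Therefore the field area that can be irrigated = 582890 m^2.


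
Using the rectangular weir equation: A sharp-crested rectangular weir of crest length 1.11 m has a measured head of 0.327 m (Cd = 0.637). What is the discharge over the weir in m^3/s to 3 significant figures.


Approach: apply the rectangular weir equation, Q = (2/3)*Cd*L*sqrt(2g)*H^1.5.
Q = (2/3)*0.637*1.11*sqrt(2*9.81)*0.327^1.5 = 0.390 m^3/s
Therefore the discharge over the weir = 0.390 m^3/s.


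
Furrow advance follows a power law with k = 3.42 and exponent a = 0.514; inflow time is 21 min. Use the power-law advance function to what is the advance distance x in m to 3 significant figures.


Approach: apply the power-law advance function, x = k*t^a.
x = 3.42 * 21^0.514 = 16.4 m
Therefore the advance distance x = 16.4 m.
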